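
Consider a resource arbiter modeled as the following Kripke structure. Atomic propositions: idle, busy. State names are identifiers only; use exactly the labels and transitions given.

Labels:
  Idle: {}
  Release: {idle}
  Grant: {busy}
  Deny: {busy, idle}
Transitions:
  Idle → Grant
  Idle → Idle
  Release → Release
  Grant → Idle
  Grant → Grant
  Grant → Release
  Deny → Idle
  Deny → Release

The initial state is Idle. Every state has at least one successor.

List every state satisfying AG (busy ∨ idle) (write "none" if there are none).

{Release}

States satisfying busy ∨ idle: {Release, Grant, Deny}.
States satisfying AG (busy ∨ idle): {Release}.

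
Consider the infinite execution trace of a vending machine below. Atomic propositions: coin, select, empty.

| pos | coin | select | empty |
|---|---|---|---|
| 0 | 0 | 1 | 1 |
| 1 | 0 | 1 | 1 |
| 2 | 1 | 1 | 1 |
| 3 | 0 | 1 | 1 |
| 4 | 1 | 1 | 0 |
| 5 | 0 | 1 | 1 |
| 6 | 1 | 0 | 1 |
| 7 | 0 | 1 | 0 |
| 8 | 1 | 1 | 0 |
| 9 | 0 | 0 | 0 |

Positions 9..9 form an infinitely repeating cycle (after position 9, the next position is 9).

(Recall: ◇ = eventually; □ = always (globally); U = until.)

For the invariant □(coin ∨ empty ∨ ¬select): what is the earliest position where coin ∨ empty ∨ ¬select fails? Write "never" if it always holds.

Check coin ∨ empty ∨ ¬select at each position in order: 0 ✓, 1 ✓, 2 ✓, 3 ✓, 4 ✓, 5 ✓, 6 ✓.
At position 7 the labels are {select}, so coin ∨ empty ∨ ¬select is false there. This is the first violation.

7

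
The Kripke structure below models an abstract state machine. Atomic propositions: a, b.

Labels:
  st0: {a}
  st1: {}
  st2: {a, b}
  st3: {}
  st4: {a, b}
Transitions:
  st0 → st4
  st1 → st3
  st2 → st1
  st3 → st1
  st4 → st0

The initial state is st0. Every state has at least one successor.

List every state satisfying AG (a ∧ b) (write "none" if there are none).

States satisfying a ∧ b: {st2, st4}.
States satisfying AG (a ∧ b): ∅.

none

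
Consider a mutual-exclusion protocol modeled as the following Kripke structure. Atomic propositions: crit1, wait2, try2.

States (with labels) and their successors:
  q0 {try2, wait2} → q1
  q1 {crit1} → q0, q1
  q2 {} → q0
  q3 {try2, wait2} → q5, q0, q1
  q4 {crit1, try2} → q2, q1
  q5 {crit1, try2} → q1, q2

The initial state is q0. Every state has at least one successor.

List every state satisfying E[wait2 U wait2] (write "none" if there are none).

{q0, q3}

States satisfying wait2: {q0, q3}.
States satisfying E[wait2 U wait2]: {q0, q3}.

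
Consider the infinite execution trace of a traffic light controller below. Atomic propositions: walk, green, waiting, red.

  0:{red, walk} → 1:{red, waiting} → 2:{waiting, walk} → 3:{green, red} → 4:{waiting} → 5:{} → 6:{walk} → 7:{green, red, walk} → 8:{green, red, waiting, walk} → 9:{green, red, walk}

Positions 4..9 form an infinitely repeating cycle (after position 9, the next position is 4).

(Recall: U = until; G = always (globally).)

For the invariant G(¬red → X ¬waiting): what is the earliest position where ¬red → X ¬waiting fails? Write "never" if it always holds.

never

¬red → X ¬waiting holds at every position 0..9, and those are all the positions the trace ever visits, so the invariant G(¬red → X ¬waiting) is never violated.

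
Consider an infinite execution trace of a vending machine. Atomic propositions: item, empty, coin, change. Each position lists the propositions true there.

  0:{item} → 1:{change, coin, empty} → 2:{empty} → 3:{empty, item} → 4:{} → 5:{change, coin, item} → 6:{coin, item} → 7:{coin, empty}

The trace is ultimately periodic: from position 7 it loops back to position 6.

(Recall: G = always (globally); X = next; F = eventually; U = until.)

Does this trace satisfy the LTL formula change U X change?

Holds

Walking from position 0: X change first holds at position 0, and change holds at every earlier position along the way, so change U X change holds.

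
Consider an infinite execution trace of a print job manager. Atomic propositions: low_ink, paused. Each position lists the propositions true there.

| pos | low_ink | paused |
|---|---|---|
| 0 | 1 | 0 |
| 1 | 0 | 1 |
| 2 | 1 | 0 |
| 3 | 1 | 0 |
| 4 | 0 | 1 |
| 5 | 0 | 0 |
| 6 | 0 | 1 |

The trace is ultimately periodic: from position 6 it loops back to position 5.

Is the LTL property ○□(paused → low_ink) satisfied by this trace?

The position after 0 is 1; □(paused → low_ink) is false there.

No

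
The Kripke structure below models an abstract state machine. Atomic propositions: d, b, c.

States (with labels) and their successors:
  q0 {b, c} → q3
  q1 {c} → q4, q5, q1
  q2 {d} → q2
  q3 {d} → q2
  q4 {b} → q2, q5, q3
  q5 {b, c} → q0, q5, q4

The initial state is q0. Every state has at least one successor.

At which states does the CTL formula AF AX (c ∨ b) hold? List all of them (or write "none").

{q1, q5}

States satisfying AX (c ∨ b): {q1, q5}.
States satisfying AF AX (c ∨ b): {q1, q5}.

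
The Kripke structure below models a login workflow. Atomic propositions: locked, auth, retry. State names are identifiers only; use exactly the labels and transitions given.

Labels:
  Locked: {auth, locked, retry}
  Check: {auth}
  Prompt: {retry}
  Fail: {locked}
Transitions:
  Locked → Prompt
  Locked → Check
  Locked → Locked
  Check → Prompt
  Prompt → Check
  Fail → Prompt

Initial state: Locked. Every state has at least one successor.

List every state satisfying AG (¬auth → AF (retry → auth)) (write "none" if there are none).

{Locked, Check, Prompt, Fail}

States satisfying ¬auth → AF (retry → auth): {Locked, Check, Prompt, Fail}.
States satisfying AG (¬auth → AF (retry → auth)): {Locked, Check, Prompt, Fail}.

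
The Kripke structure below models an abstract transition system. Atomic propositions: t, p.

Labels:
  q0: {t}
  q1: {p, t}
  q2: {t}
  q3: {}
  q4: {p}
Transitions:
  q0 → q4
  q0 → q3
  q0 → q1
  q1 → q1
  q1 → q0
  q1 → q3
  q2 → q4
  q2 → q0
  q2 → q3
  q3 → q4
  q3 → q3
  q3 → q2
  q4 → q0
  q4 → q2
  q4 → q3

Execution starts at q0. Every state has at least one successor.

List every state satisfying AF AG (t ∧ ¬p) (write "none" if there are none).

States satisfying AG (t ∧ ¬p): ∅.
States satisfying AF AG (t ∧ ¬p): ∅.

none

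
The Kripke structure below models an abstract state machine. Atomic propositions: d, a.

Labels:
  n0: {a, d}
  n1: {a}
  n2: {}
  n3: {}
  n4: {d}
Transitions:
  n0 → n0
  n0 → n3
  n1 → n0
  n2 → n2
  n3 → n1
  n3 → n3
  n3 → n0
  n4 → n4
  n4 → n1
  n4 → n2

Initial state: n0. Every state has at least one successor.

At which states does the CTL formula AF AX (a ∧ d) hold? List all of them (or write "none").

{n1}

States satisfying AX (a ∧ d): {n1}.
States satisfying AF AX (a ∧ d): {n1}.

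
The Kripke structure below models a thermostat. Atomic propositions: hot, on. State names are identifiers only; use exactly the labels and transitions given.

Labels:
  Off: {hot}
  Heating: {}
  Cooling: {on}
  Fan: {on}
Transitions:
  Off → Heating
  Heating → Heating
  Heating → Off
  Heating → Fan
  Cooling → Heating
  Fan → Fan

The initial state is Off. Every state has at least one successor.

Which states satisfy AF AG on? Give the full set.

States satisfying AG on: {Fan}.
States satisfying AF AG on: {Fan}.

{Fan}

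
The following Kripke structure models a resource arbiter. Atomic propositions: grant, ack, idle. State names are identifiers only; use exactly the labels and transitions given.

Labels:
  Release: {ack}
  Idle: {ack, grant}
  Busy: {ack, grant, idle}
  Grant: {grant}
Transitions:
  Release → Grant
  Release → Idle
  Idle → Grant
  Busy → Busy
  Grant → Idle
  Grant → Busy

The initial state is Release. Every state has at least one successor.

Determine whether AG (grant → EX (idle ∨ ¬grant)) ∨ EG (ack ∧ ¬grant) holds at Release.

States satisfying grant → EX (idle ∨ ¬grant): {Release, Busy, Grant}.
States satisfying AG (grant → EX (idle ∨ ¬grant)): {Busy}.
States satisfying ack ∧ ¬grant: {Release}.
States satisfying EG (ack ∧ ¬grant): ∅.
States satisfying AG (grant → EX (idle ∨ ¬grant)) ∨ EG (ack ∧ ¬grant): {Busy}.
Release ∉ Sat(AG (grant → EX (idle ∨ ¬grant)) ∨ EG (ack ∧ ¬grant)).

No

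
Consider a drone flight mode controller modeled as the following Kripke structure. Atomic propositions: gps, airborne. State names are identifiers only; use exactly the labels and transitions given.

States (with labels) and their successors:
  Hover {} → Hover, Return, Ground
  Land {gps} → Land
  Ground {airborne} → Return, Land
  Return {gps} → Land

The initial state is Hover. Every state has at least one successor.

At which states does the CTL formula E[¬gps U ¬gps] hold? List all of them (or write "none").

{Hover, Ground}

States satisfying ¬gps: {Hover, Ground}.
States satisfying E[¬gps U ¬gps]: {Hover, Ground}.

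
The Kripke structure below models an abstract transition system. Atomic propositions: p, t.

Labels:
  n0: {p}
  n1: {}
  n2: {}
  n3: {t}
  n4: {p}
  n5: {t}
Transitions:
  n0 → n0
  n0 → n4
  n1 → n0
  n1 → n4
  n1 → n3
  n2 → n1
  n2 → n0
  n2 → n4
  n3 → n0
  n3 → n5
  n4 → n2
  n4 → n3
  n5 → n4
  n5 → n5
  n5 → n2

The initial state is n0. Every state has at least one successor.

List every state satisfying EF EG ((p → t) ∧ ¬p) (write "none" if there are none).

{n0, n1, n2, n3, n4, n5}

States satisfying EG ((p → t) ∧ ¬p): {n1, n2, n3, n5}.
States satisfying EF EG ((p → t) ∧ ¬p): {n0, n1, n2, n3, n4, n5}.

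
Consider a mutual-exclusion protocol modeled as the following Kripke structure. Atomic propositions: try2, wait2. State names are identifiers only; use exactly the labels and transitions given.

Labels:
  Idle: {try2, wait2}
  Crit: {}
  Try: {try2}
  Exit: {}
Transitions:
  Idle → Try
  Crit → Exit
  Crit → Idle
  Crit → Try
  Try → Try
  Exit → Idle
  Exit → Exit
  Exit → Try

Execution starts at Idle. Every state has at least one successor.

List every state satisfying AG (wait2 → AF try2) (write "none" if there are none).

{Idle, Crit, Try, Exit}

States satisfying wait2 → AF try2: {Idle, Crit, Try, Exit}.
States satisfying AG (wait2 → AF try2): {Idle, Crit, Try, Exit}.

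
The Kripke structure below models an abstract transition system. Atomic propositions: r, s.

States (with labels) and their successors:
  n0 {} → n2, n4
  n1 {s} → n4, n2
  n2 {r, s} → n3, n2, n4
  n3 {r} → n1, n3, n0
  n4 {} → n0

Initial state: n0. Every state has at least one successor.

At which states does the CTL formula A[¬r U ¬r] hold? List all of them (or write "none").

States satisfying ¬r: {n0, n1, n4}.
States satisfying A[¬r U ¬r]: {n0, n1, n4}.

{n0, n1, n4}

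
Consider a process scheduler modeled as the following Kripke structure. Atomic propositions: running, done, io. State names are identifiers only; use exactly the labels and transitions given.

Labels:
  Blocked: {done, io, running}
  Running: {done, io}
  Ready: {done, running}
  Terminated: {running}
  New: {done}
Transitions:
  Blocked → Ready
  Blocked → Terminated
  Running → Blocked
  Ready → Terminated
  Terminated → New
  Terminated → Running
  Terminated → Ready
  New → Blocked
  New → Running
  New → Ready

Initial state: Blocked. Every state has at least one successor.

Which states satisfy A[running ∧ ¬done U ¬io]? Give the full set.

States satisfying running ∧ ¬done: {Terminated}.
States satisfying ¬io: {Ready, Terminated, New}.
States satisfying A[running ∧ ¬done U ¬io]: {Ready, Terminated, New}.

{Ready, Terminated, New}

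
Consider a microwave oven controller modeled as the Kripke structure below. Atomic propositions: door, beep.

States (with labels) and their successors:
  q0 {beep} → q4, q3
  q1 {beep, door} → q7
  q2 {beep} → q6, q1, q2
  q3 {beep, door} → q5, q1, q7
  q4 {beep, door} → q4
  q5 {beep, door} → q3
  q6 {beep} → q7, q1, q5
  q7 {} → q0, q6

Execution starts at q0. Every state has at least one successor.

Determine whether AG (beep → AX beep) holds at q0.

States satisfying beep → AX beep: {q0, q2, q4, q5, q7}.
States satisfying AG (beep → AX beep): {q4}.
q1 is reachable from q0 and violates beep → AX beep, so AG fails at q0.
q0 ∉ Sat(AG (beep → AX beep)).

Violated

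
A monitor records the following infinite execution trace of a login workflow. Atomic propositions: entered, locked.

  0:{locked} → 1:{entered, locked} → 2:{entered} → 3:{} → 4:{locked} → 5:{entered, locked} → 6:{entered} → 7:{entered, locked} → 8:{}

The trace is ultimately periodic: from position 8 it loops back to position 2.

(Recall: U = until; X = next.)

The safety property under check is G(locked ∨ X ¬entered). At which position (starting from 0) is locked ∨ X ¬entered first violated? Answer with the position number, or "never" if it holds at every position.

Check locked ∨ X ¬entered at each position in order: 0 ✓, 1 ✓, 2 ✓, 3 ✓, 4 ✓, 5 ✓.
At position 6 the labels are {entered} and the next position 7 has {entered, locked}, so locked ∨ X ¬entered is false there. This is the first violation.

6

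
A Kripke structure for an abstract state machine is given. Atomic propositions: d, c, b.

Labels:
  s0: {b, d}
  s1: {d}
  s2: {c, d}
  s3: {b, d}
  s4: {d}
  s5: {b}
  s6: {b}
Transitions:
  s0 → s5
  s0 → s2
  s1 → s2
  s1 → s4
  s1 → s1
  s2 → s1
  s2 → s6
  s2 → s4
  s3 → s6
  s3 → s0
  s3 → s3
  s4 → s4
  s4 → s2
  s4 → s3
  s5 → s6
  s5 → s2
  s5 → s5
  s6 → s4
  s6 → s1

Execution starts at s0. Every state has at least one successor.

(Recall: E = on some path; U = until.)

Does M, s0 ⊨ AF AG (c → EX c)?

Violated

States satisfying AG (c → EX c): ∅.
States satisfying AF AG (c → EX c): ∅.
There is a path from s0 along which AG (c → EX c) never holds.
s0 ∉ Sat(AF AG (c → EX c)).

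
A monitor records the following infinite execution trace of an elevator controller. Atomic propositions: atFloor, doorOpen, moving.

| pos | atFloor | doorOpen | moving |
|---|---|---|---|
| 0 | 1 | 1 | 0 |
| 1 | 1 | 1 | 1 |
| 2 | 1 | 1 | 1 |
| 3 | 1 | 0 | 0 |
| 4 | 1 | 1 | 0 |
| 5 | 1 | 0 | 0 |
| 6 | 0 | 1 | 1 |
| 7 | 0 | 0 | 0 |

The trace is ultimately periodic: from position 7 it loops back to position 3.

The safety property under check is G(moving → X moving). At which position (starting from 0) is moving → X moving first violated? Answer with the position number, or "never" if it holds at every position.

Check moving → X moving at each position in order: 0 ✓, 1 ✓.
At position 2 the labels are {atFloor, doorOpen, moving} and the next position 3 has {atFloor}, so moving → X moving is false there. This is the first violation.

2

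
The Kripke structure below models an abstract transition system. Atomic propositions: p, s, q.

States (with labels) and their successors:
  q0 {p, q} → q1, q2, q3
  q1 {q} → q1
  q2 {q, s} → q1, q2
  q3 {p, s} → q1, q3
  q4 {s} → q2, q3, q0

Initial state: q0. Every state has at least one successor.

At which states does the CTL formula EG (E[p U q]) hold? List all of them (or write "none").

{q0, q1, q2, q3}

States satisfying E[p U q]: {q0, q1, q2, q3}.
States satisfying EG (E[p U q]): {q0, q1, q2, q3}.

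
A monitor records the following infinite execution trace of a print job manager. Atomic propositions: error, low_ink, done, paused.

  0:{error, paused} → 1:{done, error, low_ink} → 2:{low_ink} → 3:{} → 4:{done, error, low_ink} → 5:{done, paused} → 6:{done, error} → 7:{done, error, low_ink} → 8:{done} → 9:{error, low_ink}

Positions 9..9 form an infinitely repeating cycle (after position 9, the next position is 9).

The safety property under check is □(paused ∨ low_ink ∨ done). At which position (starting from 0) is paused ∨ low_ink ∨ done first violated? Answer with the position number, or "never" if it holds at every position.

3

Check paused ∨ low_ink ∨ done at each position in order: 0 ✓, 1 ✓, 2 ✓.
At position 3 the labels are {}, so paused ∨ low_ink ∨ done is false there. This is the first violation.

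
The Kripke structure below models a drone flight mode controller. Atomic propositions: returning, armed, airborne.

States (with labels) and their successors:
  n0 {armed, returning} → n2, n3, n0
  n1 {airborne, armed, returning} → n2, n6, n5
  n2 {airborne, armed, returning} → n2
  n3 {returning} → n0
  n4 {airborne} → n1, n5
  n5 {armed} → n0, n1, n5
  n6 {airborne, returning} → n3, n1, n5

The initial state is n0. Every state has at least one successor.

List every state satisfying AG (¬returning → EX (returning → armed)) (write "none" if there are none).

States satisfying ¬returning → EX (returning → armed): {n0, n1, n2, n3, n4, n5, n6}.
States satisfying AG (¬returning → EX (returning → armed)): {n0, n1, n2, n3, n4, n5, n6}.

{n0, n1, n2, n3, n4, n5, n6}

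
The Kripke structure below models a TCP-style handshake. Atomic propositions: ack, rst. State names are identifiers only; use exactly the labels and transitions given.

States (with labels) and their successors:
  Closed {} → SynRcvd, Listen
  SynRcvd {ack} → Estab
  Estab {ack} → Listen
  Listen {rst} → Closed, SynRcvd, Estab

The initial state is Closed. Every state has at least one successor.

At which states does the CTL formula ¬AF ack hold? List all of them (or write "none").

States satisfying ack: {SynRcvd, Estab}.
States satisfying AF ack: {SynRcvd, Estab}.
States satisfying ¬AF ack: {Closed, Listen}.

{Closed, Listen}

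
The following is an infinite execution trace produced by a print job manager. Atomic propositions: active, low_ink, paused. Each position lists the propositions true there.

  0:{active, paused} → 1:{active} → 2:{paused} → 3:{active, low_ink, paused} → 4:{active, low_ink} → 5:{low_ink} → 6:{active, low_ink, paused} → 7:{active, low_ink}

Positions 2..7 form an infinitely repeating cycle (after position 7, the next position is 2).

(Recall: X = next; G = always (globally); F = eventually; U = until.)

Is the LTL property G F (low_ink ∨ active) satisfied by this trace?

F (low_ink ∨ active) holds at every position 0..7, and those are all positions ever visited, so G F (low_ink ∨ active) holds.

Holds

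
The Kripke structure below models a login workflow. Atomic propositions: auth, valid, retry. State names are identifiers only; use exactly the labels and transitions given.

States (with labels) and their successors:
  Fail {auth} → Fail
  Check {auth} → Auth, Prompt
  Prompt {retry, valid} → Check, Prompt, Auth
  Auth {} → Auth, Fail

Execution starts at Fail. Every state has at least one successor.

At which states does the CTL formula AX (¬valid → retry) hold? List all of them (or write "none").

States satisfying ¬valid → retry: {Prompt}.
States satisfying AX (¬valid → retry): ∅.

none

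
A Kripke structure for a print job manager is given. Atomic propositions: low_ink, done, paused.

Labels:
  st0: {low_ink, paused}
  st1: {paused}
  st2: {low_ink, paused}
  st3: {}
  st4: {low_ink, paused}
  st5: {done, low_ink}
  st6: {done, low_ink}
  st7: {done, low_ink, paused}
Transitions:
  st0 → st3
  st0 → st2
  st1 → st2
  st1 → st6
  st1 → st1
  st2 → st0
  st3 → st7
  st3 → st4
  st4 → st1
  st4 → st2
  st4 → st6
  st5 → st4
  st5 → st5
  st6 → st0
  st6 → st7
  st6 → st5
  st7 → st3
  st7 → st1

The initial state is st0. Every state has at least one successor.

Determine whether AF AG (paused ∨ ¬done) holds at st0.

States satisfying AG (paused ∨ ¬done): ∅.
States satisfying AF AG (paused ∨ ¬done): ∅.
There is a path from st0 along which AG (paused ∨ ¬done) never holds.
st0 ∉ Sat(AF AG (paused ∨ ¬done)).

Does not hold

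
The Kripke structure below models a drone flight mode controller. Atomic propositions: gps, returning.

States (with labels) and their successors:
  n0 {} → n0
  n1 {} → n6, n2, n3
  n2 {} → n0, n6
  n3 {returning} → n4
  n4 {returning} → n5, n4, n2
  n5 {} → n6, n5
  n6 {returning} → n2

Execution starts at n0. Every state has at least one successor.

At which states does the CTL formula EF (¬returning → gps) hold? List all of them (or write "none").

{n1, n2, n3, n4, n5, n6}

States satisfying ¬returning → gps: {n3, n4, n6}.
States satisfying EF (¬returning → gps): {n1, n2, n3, n4, n5, n6}.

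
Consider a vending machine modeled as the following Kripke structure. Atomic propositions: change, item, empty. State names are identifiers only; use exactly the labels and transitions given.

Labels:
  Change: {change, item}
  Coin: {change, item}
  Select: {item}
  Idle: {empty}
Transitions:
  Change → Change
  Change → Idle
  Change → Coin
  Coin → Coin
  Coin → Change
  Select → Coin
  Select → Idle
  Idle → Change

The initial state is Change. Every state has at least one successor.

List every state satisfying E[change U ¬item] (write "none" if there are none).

{Change, Coin, Idle}

States satisfying change: {Change, Coin}.
States satisfying ¬item: {Idle}.
States satisfying E[change U ¬item]: {Change, Coin, Idle}.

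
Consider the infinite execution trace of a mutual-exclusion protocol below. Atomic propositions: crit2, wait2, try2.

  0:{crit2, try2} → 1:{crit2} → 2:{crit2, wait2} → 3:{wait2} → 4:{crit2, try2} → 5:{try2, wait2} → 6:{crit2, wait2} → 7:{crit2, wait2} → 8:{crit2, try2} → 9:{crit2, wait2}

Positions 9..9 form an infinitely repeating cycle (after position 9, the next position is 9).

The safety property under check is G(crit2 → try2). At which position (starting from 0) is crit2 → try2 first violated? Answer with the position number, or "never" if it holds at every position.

Check crit2 → try2 at each position in order: 0 ✓.
At position 1 the labels are {crit2}, so crit2 → try2 is false there. This is the first violation.

1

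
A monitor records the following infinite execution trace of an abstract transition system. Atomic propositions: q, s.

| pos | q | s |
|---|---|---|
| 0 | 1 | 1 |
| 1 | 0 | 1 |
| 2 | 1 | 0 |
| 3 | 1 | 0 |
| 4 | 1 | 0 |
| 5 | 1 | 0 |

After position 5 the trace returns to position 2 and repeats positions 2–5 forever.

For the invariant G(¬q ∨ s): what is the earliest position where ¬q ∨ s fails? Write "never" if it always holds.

2

Check ¬q ∨ s at each position in order: 0 ✓, 1 ✓.
At position 2 the labels are {q}, so ¬q ∨ s is false there. This is the first violation.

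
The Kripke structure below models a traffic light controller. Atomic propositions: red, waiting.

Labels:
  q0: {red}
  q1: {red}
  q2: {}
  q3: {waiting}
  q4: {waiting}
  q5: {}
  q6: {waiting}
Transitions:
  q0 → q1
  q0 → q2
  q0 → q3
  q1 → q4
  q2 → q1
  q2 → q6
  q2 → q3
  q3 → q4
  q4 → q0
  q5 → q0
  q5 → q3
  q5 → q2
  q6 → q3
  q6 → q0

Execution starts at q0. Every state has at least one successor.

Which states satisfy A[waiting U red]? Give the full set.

{q0, q1, q3, q4, q6}

States satisfying waiting: {q3, q4, q6}.
States satisfying red: {q0, q1}.
States satisfying A[waiting U red]: {q0, q1, q3, q4, q6}.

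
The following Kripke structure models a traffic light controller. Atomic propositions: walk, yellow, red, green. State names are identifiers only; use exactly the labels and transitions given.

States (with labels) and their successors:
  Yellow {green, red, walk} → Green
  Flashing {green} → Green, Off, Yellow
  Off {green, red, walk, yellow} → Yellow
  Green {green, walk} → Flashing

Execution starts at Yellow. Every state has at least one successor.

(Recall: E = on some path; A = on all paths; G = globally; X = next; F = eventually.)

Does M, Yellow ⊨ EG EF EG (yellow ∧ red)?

Violated

States satisfying EF EG (yellow ∧ red): ∅.
States satisfying EG EF EG (yellow ∧ red): ∅.
No suitable path/successor from Yellow witnesses the formula.
Yellow ∉ Sat(EG EF EG (yellow ∧ red)).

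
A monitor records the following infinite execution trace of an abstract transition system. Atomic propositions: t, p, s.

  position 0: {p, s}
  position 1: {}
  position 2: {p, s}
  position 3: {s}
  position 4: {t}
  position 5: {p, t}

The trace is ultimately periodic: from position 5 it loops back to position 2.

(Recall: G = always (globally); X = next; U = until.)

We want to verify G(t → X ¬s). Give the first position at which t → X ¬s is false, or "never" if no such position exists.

Check t → X ¬s at each position in order: 0 ✓, 1 ✓, 2 ✓, 3 ✓, 4 ✓.
At position 5 the labels are {p, t} and the next position 2 has {p, s}, so t → X ¬s is false there. This is the first violation.

5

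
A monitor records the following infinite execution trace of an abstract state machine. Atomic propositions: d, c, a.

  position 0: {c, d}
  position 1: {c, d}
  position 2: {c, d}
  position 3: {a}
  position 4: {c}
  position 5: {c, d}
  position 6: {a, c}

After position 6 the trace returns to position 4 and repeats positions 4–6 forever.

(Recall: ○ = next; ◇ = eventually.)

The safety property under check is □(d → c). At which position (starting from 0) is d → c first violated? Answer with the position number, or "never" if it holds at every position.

d → c holds at every position 0..6, and those are all the positions the trace ever visits, so the invariant □(d → c) is never violated.

never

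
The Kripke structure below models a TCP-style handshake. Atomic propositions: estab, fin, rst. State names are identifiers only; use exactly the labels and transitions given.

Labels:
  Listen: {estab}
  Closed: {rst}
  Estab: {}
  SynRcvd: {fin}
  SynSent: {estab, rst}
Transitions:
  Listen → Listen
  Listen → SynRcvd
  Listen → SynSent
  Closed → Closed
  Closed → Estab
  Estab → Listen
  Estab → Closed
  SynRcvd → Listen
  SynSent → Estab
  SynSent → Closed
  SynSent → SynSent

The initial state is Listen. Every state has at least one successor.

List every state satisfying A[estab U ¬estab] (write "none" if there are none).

States satisfying estab: {Listen, SynSent}.
States satisfying ¬estab: {Closed, Estab, SynRcvd}.
States satisfying A[estab U ¬estab]: {Closed, Estab, SynRcvd}.

{Closed, Estab, SynRcvd}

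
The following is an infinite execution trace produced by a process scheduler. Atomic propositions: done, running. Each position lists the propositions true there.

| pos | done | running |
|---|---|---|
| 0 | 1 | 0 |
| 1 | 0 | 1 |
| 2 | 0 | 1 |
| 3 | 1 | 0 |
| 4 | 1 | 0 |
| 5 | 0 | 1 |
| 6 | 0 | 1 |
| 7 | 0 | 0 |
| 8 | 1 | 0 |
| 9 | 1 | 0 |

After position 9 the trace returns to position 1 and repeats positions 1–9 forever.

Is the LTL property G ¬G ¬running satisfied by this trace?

Yes

¬G ¬running holds at every position 0..9, and those are all positions ever visited, so G ¬G ¬running holds.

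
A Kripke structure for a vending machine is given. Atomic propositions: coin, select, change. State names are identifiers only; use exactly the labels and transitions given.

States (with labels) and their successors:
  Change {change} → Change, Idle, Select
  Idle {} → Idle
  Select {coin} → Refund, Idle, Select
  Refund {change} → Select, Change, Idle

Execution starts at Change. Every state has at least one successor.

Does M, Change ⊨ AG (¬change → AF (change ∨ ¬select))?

States satisfying ¬change → AF (change ∨ ¬select): {Change, Idle, Select, Refund}.
States satisfying AG (¬change → AF (change ∨ ¬select)): {Change, Idle, Select, Refund}.
Every state reachable from Change satisfies ¬change → AF (change ∨ ¬select).
Change ∈ Sat(AG (¬change → AF (change ∨ ¬select))).

Satisfied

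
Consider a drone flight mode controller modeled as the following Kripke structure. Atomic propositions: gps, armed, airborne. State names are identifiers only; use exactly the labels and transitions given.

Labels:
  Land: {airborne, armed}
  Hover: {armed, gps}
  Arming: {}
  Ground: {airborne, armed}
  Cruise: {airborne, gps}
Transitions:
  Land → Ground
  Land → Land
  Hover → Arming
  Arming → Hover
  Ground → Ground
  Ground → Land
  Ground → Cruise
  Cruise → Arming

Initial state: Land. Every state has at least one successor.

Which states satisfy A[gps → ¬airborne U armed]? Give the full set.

States satisfying gps → ¬airborne: {Land, Hover, Arming, Ground}.
States satisfying armed: {Land, Hover, Ground}.
States satisfying A[gps → ¬airborne U armed]: {Land, Hover, Arming, Ground}.

{Land, Hover, Arming, Ground}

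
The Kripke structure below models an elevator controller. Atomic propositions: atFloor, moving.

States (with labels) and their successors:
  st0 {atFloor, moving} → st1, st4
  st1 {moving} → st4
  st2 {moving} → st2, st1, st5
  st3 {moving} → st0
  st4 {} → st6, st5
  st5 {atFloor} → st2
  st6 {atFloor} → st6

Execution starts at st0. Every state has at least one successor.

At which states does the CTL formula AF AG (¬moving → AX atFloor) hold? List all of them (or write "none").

States satisfying AG (¬moving → AX atFloor): {st6}.
States satisfying AF AG (¬moving → AX atFloor): {st6}.

{st6}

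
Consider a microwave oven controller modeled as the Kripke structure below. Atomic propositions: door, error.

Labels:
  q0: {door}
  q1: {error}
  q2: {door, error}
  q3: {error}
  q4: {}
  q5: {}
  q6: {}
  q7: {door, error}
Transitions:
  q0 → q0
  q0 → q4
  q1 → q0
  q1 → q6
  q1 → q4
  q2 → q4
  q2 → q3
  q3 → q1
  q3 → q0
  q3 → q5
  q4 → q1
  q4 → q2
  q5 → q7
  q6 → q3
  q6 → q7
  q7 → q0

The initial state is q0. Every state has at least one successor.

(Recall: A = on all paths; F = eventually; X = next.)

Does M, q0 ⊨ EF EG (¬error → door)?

Yes

States satisfying EG (¬error → door): {q0, q1, q2, q3, q7}.
States satisfying EF EG (¬error → door): {q0, q1, q2, q3, q4, q5, q6, q7}.
Some path from q0 reaches a state where EG (¬error → door) holds.
q0 ∈ Sat(EF EG (¬error → door)).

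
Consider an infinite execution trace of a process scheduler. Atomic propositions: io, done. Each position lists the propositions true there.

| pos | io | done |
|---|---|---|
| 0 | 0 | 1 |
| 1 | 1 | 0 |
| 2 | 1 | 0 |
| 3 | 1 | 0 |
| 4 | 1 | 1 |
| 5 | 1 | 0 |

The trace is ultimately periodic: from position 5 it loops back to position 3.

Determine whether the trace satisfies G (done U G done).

done U G done must hold at every position from 0 onward. It fails at position 0, so G (done U G done) is false.

No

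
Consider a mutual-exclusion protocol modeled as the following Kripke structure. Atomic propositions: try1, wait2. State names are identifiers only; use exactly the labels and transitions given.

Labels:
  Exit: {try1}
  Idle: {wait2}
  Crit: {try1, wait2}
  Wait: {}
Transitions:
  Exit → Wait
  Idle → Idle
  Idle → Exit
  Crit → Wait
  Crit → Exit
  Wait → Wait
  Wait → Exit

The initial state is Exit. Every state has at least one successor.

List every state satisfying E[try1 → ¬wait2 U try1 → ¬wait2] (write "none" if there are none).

{Exit, Idle, Wait}

States satisfying try1 → ¬wait2: {Exit, Idle, Wait}.
States satisfying E[try1 → ¬wait2 U try1 → ¬wait2]: {Exit, Idle, Wait}.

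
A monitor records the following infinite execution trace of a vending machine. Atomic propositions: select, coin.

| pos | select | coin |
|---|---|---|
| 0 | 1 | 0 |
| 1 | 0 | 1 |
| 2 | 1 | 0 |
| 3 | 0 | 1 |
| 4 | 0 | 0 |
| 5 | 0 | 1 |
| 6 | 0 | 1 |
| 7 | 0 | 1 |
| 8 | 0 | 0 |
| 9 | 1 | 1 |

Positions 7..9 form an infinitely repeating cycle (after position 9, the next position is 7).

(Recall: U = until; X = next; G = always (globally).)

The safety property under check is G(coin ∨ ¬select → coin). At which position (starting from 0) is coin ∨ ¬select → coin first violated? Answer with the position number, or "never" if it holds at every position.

Check coin ∨ ¬select → coin at each position in order: 0 ✓, 1 ✓, 2 ✓, 3 ✓.
At position 4 the labels are {}, so coin ∨ ¬select → coin is false there. This is the first violation.

4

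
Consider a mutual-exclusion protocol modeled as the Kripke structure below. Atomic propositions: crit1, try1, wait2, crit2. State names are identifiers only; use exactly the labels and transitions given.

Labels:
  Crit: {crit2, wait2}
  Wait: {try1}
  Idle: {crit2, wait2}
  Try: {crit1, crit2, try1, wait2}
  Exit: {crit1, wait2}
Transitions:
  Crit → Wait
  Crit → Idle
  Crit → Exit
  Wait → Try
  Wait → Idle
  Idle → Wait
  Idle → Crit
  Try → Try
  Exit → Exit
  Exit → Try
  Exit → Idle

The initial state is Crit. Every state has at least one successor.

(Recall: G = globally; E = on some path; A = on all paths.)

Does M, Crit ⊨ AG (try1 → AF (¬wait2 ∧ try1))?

States satisfying try1 → AF (¬wait2 ∧ try1): {Crit, Wait, Idle, Exit}.
States satisfying AG (try1 → AF (¬wait2 ∧ try1)): ∅.
Try is reachable from Crit and violates try1 → AF (¬wait2 ∧ try1), so AG fails at Crit.
Crit ∉ Sat(AG (try1 → AF (¬wait2 ∧ try1))).

Violated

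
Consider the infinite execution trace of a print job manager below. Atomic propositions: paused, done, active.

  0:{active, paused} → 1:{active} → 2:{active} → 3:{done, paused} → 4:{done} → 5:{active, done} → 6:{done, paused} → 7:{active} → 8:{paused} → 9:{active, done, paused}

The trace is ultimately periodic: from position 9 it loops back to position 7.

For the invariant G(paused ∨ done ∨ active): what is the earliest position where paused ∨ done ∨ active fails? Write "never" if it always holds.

never

paused ∨ done ∨ active holds at every position 0..9, and those are all the positions the trace ever visits, so the invariant G(paused ∨ done ∨ active) is never violated.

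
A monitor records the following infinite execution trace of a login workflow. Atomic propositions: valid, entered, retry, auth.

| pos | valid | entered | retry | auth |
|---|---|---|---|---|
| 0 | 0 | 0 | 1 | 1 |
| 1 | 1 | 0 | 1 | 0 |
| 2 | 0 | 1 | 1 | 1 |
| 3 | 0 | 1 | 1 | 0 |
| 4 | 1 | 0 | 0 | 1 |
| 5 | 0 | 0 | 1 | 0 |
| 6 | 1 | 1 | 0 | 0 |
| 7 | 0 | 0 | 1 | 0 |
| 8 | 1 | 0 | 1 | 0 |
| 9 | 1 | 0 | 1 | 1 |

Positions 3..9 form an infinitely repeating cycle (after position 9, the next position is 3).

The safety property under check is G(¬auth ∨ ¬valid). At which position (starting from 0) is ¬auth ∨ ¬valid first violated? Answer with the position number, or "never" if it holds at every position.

4

Check ¬auth ∨ ¬valid at each position in order: 0 ✓, 1 ✓, 2 ✓, 3 ✓.
At position 4 the labels are {auth, valid}, so ¬auth ∨ ¬valid is false there. This is the first violation.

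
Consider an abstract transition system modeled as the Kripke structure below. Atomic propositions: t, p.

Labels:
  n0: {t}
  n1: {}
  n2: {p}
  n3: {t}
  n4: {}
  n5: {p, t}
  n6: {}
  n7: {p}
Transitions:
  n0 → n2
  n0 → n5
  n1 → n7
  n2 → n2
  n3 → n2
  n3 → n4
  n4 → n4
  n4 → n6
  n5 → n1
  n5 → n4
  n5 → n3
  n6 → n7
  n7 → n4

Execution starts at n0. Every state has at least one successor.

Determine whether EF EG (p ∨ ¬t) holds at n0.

Yes

States satisfying EG (p ∨ ¬t): {n1, n2, n4, n5, n6, n7}.
States satisfying EF EG (p ∨ ¬t): {n0, n1, n2, n3, n4, n5, n6, n7}.
Some path from n0 reaches a state where EG (p ∨ ¬t) holds.
n0 ∈ Sat(EF EG (p ∨ ¬t)).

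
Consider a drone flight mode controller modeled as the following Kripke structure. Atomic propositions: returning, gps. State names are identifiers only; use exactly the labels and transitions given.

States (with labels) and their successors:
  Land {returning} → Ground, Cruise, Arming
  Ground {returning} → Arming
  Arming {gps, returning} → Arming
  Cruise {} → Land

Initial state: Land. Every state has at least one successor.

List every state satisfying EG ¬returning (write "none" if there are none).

States satisfying ¬returning: {Cruise}.
States satisfying EG ¬returning: ∅.

none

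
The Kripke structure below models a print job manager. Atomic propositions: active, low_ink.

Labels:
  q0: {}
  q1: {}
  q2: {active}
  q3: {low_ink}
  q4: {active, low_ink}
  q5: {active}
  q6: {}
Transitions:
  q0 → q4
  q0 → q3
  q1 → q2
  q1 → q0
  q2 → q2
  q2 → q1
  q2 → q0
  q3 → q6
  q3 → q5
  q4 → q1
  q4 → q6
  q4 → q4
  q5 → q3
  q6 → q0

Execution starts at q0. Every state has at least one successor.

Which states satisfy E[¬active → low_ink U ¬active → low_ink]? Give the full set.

States satisfying ¬active → low_ink: {q2, q3, q4, q5}.
States satisfying E[¬active → low_ink U ¬active → low_ink]: {q2, q3, q4, q5}.

{q2, q3, q4, q5}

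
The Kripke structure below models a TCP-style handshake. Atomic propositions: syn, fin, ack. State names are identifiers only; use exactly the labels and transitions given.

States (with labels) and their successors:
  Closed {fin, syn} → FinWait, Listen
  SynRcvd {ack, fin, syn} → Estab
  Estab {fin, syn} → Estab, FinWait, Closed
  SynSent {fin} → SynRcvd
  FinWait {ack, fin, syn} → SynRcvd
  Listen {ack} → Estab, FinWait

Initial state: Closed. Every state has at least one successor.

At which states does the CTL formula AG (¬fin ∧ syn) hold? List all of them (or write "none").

States satisfying ¬fin ∧ syn: ∅.
States satisfying AG (¬fin ∧ syn): ∅.

none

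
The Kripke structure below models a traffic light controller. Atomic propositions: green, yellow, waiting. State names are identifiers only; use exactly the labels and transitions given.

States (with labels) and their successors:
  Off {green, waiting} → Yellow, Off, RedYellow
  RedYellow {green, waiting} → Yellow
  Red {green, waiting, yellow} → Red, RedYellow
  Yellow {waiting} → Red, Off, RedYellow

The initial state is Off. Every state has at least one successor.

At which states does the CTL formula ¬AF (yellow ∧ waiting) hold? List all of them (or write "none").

States satisfying yellow ∧ waiting: {Red}.
States satisfying AF (yellow ∧ waiting): {Red}.
States satisfying ¬AF (yellow ∧ waiting): {Off, RedYellow, Yellow}.

{Off, RedYellow, Yellow}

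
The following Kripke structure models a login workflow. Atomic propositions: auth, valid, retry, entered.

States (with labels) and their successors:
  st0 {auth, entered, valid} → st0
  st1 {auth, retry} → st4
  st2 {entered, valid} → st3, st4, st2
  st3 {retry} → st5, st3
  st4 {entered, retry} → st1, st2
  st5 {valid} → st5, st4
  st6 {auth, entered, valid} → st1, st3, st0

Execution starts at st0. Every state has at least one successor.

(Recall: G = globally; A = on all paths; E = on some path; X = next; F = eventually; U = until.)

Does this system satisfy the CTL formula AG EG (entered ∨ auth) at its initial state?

Holds

States satisfying EG (entered ∨ auth): {st0, st1, st2, st4, st6}.
States satisfying AG EG (entered ∨ auth): {st0}.
Every state reachable from st0 satisfies EG (entered ∨ auth).
st0 ∈ Sat(AG EG (entered ∨ auth)).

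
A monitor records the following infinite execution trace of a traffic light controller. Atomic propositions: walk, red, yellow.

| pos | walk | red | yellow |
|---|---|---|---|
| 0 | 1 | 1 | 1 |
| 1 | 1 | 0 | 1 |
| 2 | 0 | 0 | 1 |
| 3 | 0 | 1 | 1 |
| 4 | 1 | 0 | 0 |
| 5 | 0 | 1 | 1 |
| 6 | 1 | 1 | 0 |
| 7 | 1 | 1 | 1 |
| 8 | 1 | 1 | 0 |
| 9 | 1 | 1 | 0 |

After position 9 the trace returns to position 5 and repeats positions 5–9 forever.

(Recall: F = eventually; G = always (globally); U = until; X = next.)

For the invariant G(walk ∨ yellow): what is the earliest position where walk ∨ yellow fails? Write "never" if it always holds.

never

walk ∨ yellow holds at every position 0..9, and those are all the positions the trace ever visits, so the invariant G(walk ∨ yellow) is never violated.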